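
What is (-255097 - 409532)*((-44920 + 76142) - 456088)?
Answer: 282378264714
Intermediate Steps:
(-255097 - 409532)*((-44920 + 76142) - 456088) = -664629*(31222 - 456088) = -664629*(-424866) = 282378264714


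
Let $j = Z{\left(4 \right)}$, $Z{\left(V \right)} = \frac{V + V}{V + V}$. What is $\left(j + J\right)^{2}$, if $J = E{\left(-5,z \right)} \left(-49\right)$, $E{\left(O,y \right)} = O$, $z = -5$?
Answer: $60516$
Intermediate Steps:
$J = 245$ ($J = \left(-5\right) \left(-49\right) = 245$)
$Z{\left(V \right)} = 1$ ($Z{\left(V \right)} = \frac{2 V}{2 V} = 2 V \frac{1}{2 V} = 1$)
$j = 1$
$\left(j + J\right)^{2} = \left(1 + 245\right)^{2} = 246^{2} = 60516$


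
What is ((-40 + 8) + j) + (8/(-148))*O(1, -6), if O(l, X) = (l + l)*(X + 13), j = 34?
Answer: 46/37 ≈ 1.2432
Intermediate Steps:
O(l, X) = 2*l*(13 + X) (O(l, X) = (2*l)*(13 + X) = 2*l*(13 + X))
((-40 + 8) + j) + (8/(-148))*O(1, -6) = ((-40 + 8) + 34) + (8/(-148))*(2*1*(13 - 6)) = (-32 + 34) + (8*(-1/148))*(2*1*7) = 2 - 2/37*14 = 2 - 28/37 = 46/37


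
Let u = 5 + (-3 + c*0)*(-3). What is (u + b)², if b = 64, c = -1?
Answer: 6084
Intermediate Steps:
u = 14 (u = 5 + (-3 - 1*0)*(-3) = 5 + (-3 + 0)*(-3) = 5 - 3*(-3) = 5 + 9 = 14)
(u + b)² = (14 + 64)² = 78² = 6084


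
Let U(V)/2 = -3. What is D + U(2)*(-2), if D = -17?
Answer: -5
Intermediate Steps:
U(V) = -6 (U(V) = 2*(-3) = -6)
D + U(2)*(-2) = -17 - 6*(-2) = -17 + 12 = -5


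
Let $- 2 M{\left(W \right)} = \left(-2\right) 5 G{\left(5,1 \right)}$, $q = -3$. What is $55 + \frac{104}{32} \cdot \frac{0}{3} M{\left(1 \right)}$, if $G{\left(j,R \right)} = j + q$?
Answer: $55$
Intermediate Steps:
$G{\left(j,R \right)} = -3 + j$ ($G{\left(j,R \right)} = j - 3 = -3 + j$)
$M{\left(W \right)} = 10$ ($M{\left(W \right)} = - \frac{\left(-2\right) 5 \left(-3 + 5\right)}{2} = - \frac{\left(-10\right) 2}{2} = \left(- \frac{1}{2}\right) \left(-20\right) = 10$)
$55 + \frac{104}{32} \cdot \frac{0}{3} M{\left(1 \right)} = 55 + \frac{104}{32} \cdot \frac{0}{3} \cdot 10 = 55 + 104 \cdot \frac{1}{32} \cdot 0 \cdot \frac{1}{3} \cdot 10 = 55 + \frac{13 \cdot 0 \cdot 10}{4} = 55 + \frac{13}{4} \cdot 0 = 55 + 0 = 55$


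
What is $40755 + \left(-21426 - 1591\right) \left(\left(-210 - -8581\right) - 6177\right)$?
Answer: $-50458543$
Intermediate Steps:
$40755 + \left(-21426 - 1591\right) \left(\left(-210 - -8581\right) - 6177\right) = 40755 - 23017 \left(\left(-210 + 8581\right) - 6177\right) = 40755 - 23017 \left(8371 - 6177\right) = 40755 - 50499298 = -50458543$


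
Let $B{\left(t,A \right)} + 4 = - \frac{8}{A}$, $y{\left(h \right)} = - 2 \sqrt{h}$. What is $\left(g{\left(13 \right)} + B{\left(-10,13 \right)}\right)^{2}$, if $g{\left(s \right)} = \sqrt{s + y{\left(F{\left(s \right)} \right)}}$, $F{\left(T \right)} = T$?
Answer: $\frac{\left(60 - 13 \sqrt{13 - 2 \sqrt{13}}\right)^{2}}{169} \approx 4.8813$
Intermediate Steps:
$B{\left(t,A \right)} = -4 - \frac{8}{A}$
$g{\left(s \right)} = \sqrt{s - 2 \sqrt{s}}$
$\left(g{\left(13 \right)} + B{\left(-10,13 \right)}\right)^{2} = \left(\sqrt{13 - 2 \sqrt{13}} - \left(4 + \frac{8}{13}\right)\right)^{2} = \left(\sqrt{13 - 2 \sqrt{13}} - \frac{60}{13}\right)^{2} = \left(- \frac{60}{13} + \sqrt{13 - 2 \sqrt{13}}\right)^{2}$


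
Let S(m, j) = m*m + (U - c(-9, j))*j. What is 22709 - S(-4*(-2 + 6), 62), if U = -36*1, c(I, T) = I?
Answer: 24127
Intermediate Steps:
U = -36
S(m, j) = m**2 - 27*j (S(m, j) = m*m + (-36 - 1*(-9))*j = m**2 + (-36 + 9)*j = m**2 - 27*j)
22709 - S(-4*(-2 + 6), 62) = 22709 - ((-4*(-2 + 6))**2 - 27*62) = 22709 - ((-4*4)**2 - 1674) = 22709 - ((-16)**2 - 1674) = 22709 - (256 - 1674) = 22709 - 1*(-1418) = 22709 + 1418 = 24127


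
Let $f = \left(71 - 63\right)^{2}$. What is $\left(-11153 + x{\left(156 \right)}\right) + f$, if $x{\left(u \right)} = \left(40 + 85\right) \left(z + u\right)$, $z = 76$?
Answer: $17911$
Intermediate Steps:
$x{\left(u \right)} = 9500 + 125 u$ ($x{\left(u \right)} = \left(40 + 85\right) \left(76 + u\right) = 125 \left(76 + u\right) = 9500 + 125 u$)
$f = 64$ ($f = 8^{2} = 64$)
$\left(-11153 + x{\left(156 \right)}\right) + f = \left(-11153 + \left(9500 + 125 \cdot 156\right)\right) + 64 = \left(-11153 + \left(9500 + 19500\right)\right) + 64 = \left(-11153 + 29000\right) + 64 = 17847 + 64 = 17911$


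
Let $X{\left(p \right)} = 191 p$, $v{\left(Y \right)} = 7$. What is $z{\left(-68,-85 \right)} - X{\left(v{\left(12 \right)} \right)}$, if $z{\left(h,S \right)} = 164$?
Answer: $-1173$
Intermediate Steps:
$z{\left(-68,-85 \right)} - X{\left(v{\left(12 \right)} \right)} = 164 - 191 \cdot 7 = 164 - 1337 = -1173$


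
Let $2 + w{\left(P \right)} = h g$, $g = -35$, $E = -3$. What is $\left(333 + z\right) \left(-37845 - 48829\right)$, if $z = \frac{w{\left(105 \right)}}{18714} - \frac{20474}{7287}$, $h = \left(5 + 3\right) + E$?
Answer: $- \frac{92919500320223}{3246879} \approx -2.8618 \cdot 10^{7}$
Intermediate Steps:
$h = 5$ ($h = \left(5 + 3\right) - 3 = 8 - 3 = 5$)
$w{\left(P \right)} = -177$ ($w{\left(P \right)} = -2 + 5 \left(-35\right) = -2 - 175 = -177$)
$z = - \frac{128146745}{45456306}$ ($z = - \frac{177}{18714} - \frac{20474}{7287} = \left(-177\right) \frac{1}{18714} - \frac{20474}{7287} = - \frac{59}{6238} - \frac{20474}{7287} = - \frac{128146745}{45456306} \approx -2.8191$)
$\left(333 + z\right) \left(-37845 - 48829\right) = \left(333 - \frac{128146745}{45456306}\right) \left(-37845 - 48829\right) = \frac{15008803153}{45456306} \left(-86674\right) = - \frac{92919500320223}{3246879}$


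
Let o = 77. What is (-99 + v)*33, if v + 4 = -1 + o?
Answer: -891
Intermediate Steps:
v = 72 (v = -4 + (-1 + 77) = -4 + 76 = 72)
(-99 + v)*33 = (-99 + 72)*33 = -27*33 = -891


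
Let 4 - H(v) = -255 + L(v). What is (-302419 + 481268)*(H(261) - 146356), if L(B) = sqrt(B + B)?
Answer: -26129302353 - 536547*sqrt(58) ≈ -2.6133e+10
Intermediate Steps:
L(B) = sqrt(2)*sqrt(B) (L(B) = sqrt(2*B) = sqrt(2)*sqrt(B))
H(v) = 259 - sqrt(2)*sqrt(v) (H(v) = 4 - (-255 + sqrt(2)*sqrt(v)) = 4 + (255 - sqrt(2)*sqrt(v)) = 259 - sqrt(2)*sqrt(v))
(-302419 + 481268)*(H(261) - 146356) = (-302419 + 481268)*((259 - sqrt(2)*sqrt(261)) - 146356) = 178849*((259 - sqrt(2)*3*sqrt(29)) - 146356) = 178849*((259 - 3*sqrt(58)) - 146356) = 178849*(-146097 - 3*sqrt(58)) = -26129302353 - 536547*sqrt(58)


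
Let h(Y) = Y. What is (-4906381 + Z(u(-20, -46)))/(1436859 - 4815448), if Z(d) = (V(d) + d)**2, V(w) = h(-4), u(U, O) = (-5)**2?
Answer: 4905940/3378589 ≈ 1.4521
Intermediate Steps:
u(U, O) = 25
V(w) = -4
Z(d) = (-4 + d)**2
(-4906381 + Z(u(-20, -46)))/(1436859 - 4815448) = (-4906381 + (-4 + 25)**2)/(1436859 - 4815448) = (-4906381 + 21**2)/(-3378589) = (-4906381 + 441)*(-1/3378589) = -4905940*(-1/3378589) = 4905940/3378589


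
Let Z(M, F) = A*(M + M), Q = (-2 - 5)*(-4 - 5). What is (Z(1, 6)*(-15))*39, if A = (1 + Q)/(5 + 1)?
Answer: -12480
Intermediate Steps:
Q = 63 (Q = -7*(-9) = 63)
A = 32/3 (A = (1 + 63)/(5 + 1) = 64/6 = 64*(⅙) = 32/3 ≈ 10.667)
Z(M, F) = 64*M/3 (Z(M, F) = 32*(M + M)/3 = 32*(2*M)/3 = 64*M/3)
(Z(1, 6)*(-15))*39 = (((64/3)*1)*(-15))*39 = ((64/3)*(-15))*39 = -320*39 = -12480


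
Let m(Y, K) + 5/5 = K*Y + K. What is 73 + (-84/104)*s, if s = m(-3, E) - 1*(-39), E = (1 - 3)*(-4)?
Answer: 718/13 ≈ 55.231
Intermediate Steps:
E = 8 (E = -2*(-4) = 8)
m(Y, K) = -1 + K + K*Y (m(Y, K) = -1 + (K*Y + K) = -1 + (K + K*Y) = -1 + K + K*Y)
s = 22 (s = (-1 + 8 + 8*(-3)) - 1*(-39) = (-1 + 8 - 24) + 39 = -17 + 39 = 22)
73 + (-84/104)*s = 73 - 84/104*22 = 73 - 84*1/104*22 = 73 - 21/26*22 = 73 - 231/13 = 718/13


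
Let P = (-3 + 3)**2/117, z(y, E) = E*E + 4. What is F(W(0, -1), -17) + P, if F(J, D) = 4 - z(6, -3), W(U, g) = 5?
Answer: -9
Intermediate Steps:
z(y, E) = 4 + E**2 (z(y, E) = E**2 + 4 = 4 + E**2)
F(J, D) = -9 (F(J, D) = 4 - (4 + (-3)**2) = 4 - (4 + 9) = 4 - 1*13 = 4 - 13 = -9)
P = 0 (P = 0**2*(1/117) = 0*(1/117) = 0)
F(W(0, -1), -17) + P = -9 + 0 = -9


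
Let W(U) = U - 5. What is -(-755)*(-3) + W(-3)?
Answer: -2273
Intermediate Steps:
W(U) = -5 + U
-(-755)*(-3) + W(-3) = -(-755)*(-3) + (-5 - 3) = -151*15 - 8 = -2265 - 8 = -2273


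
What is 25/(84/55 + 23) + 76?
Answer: 103899/1349 ≈ 77.019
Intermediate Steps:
25/(84/55 + 23) + 76 = 25/(1349/55) + 76 = 25*(55/1349) + 76 = 1375/1349 + 76 = 103899/1349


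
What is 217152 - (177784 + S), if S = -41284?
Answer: 80652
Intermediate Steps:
217152 - (177784 + S) = 217152 - (177784 - 41284) = 217152 - 1*136500 = 217152 - 136500 = 80652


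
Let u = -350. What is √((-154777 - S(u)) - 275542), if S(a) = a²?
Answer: I*√552819 ≈ 743.52*I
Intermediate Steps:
√((-154777 - S(u)) - 275542) = √((-154777 - 1*(-350)²) - 275542) = √((-154777 - 1*122500) - 275542) = √((-154777 - 122500) - 275542) = √(-277277 - 275542) = √(-552819) = I*√552819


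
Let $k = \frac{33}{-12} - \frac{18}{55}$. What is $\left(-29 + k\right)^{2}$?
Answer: $\frac{49801249}{48400} \approx 1029.0$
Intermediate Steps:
$k = - \frac{677}{220}$ ($k = 33 \left(- \frac{1}{12}\right) - \frac{18}{55} = - \frac{11}{4} - \frac{18}{55} = - \frac{677}{220} \approx -3.0773$)
$\left(-29 + k\right)^{2} = \left(-29 - \frac{677}{220}\right)^{2} = \left(- \frac{7057}{220}\right)^{2} = \frac{49801249}{48400}$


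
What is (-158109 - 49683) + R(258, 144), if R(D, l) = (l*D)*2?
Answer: -133488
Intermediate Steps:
R(D, l) = 2*D*l (R(D, l) = (D*l)*2 = 2*D*l)
(-158109 - 49683) + R(258, 144) = (-158109 - 49683) + 2*258*144 = -207792 + 74304 = -133488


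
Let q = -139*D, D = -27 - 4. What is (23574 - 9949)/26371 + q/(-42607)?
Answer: 466887736/1123589197 ≈ 0.41553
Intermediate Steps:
D = -31
q = 4309 (q = -139*(-31) = 4309)
(23574 - 9949)/26371 + q/(-42607) = (23574 - 9949)/26371 + 4309/(-42607) = 13625*(1/26371) + 4309*(-1/42607) = 13625/26371 - 4309/42607 = 466887736/1123589197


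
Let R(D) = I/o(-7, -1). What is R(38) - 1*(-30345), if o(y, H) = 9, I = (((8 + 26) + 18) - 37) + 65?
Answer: 273185/9 ≈ 30354.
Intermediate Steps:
I = 80 (I = ((34 + 18) - 37) + 65 = (52 - 37) + 65 = 15 + 65 = 80)
R(D) = 80/9
R(38) - 1*(-30345) = 80/9 - 1*(-30345) = 80/9 + 30345 = 273185/9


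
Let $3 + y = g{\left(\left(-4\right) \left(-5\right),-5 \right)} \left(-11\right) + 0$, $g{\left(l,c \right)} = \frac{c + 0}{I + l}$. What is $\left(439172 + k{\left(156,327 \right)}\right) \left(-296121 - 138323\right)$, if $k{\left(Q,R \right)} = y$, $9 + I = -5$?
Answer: $- \frac{572394958318}{3} \approx -1.908 \cdot 10^{11}$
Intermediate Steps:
$I = -14$ ($I = -9 - 5 = -14$)
$g{\left(l,c \right)} = \frac{c}{-14 + l}$ ($g{\left(l,c \right)} = \frac{c + 0}{-14 + l} = \frac{c}{-14 + l}$)
$y = \frac{37}{6}$ ($y = -3 + \left(- \frac{5}{-14 - -20} \left(-11\right) + 0\right) = -3 + \left(- \frac{5}{-14 + 20} \left(-11\right) + 0\right) = -3 + \left(- \frac{5}{6} \left(-11\right) + 0\right) = -3 + \left(\left(-5\right) \frac{1}{6} \left(-11\right) + 0\right) = -3 + \left(\left(- \frac{5}{6}\right) \left(-11\right) + 0\right) = -3 + \left(\frac{55}{6} + 0\right) = -3 + \frac{55}{6} = \frac{37}{6} \approx 6.1667$)
$k{\left(Q,R \right)} = \frac{37}{6}$
$\left(439172 + k{\left(156,327 \right)}\right) \left(-296121 - 138323\right) = \left(439172 + \frac{37}{6}\right) \left(-296121 - 138323\right) = \frac{2635069}{6} \left(-434444\right) = - \frac{572394958318}{3}$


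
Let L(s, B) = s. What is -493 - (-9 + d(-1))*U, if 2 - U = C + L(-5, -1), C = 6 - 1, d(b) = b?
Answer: -473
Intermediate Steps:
C = 5
U = 2 (U = 2 - (5 - 5) = 2 - 1*0 = 2 + 0 = 2)
-493 - (-9 + d(-1))*U = -493 - (-9 - 1)*2 = -493 - (-10)*2 = -493 - 1*(-20) = -493 + 20 = -473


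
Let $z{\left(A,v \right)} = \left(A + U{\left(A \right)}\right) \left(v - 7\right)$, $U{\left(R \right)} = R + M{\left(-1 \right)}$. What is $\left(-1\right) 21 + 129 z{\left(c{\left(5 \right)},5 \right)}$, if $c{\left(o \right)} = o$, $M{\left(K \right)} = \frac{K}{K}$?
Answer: $-2859$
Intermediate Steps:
$M{\left(K \right)} = 1$
$U{\left(R \right)} = 1 + R$ ($U{\left(R \right)} = R + 1 = 1 + R$)
$z{\left(A,v \right)} = \left(1 + 2 A\right) \left(-7 + v\right)$ ($z{\left(A,v \right)} = \left(A + \left(1 + A\right)\right) \left(v - 7\right) = \left(1 + 2 A\right) \left(-7 + v\right)$)
$\left(-1\right) 21 + 129 z{\left(c{\left(5 \right)},5 \right)} = \left(-1\right) 21 + 129 \left(-7 + 5 - 70 + 2 \cdot 5 \cdot 5\right) = -21 + 129 \left(-7 + 5 - 70 + 50\right) = -21 + 129 \left(-22\right) = -21 - 2838 = -2859$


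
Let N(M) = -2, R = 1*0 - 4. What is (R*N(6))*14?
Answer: 112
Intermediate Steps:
R = -4 (R = 0 - 4 = -4)
(R*N(6))*14 = -4*(-2)*14 = 8*14 = 112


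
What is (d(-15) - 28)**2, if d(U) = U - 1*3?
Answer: 2116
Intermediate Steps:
d(U) = -3 + U (d(U) = U - 3 = -3 + U)
(d(-15) - 28)**2 = ((-3 - 15) - 28)**2 = (-18 - 28)**2 = (-46)**2 = 2116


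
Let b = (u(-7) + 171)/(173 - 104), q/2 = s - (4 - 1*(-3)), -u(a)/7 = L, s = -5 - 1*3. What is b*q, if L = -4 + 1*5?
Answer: -1640/23 ≈ -71.304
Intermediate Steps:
s = -8 (s = -5 - 3 = -8)
L = 1 (L = -4 + 5 = 1)
u(a) = -7 (u(a) = -7*1 = -7)
q = -30 (q = 2*(-8 - (4 - 1*(-3))) = 2*(-8 - (4 + 3)) = 2*(-8 - 1*7) = 2*(-8 - 7) = 2*(-15) = -30)
b = 164/69 (b = (-7 + 171)/(173 - 104) = 164/69 ≈ 2.3768)
b*q = (164/69)*(-30) = -1640/23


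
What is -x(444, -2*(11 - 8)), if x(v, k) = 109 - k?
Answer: -115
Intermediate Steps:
-x(444, -2*(11 - 8)) = -(109 - (-2)*(11 - 8)) = -(109 - (-2)*3) = -(109 - 1*(-6)) = -(109 + 6) = -1*115 = -115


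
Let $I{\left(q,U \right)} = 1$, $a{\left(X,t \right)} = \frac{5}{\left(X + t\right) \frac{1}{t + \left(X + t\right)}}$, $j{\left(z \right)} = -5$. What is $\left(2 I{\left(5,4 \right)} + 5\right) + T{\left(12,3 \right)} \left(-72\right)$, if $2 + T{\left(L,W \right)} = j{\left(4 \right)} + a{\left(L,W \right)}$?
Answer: $79$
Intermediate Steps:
$a{\left(X,t \right)} = \frac{5 \left(X + 2 t\right)}{X + t}$ ($a{\left(X,t \right)} = \frac{5}{\left(X + t\right) \frac{1}{X + 2 t}} = \frac{5}{\frac{1}{X + 2 t} \left(X + t\right)} = 5 \frac{X + 2 t}{X + t} = \frac{5 \left(X + 2 t\right)}{X + t}$)
$T{\left(L,W \right)} = -7 + \frac{5 \left(L + 2 W\right)}{L + W}$ ($T{\left(L,W \right)} = -2 - \left(5 - \frac{5 \left(L + 2 W\right)}{L + W}\right) = -7 + \frac{5 \left(L + 2 W\right)}{L + W}$)
$\left(2 I{\left(5,4 \right)} + 5\right) + T{\left(12,3 \right)} \left(-72\right) = \left(2 \cdot 1 + 5\right) + \frac{\left(-2\right) 12 + 3 \cdot 3}{12 + 3} \left(-72\right) = \left(2 + 5\right) + \frac{-24 + 9}{15} \left(-72\right) = 7 + \frac{1}{15} \left(-15\right) \left(-72\right) = 7 - -72 = 7 + 72 = 79$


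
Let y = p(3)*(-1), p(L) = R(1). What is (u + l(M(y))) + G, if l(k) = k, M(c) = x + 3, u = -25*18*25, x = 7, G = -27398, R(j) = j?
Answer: -38638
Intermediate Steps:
p(L) = 1
y = -1 (y = 1*(-1) = -1)
u = -11250 (u = -450*25 = -11250)
M(c) = 10 (M(c) = 7 + 3 = 10)
(u + l(M(y))) + G = (-11250 + 10) - 27398 = -11240 - 27398 = -38638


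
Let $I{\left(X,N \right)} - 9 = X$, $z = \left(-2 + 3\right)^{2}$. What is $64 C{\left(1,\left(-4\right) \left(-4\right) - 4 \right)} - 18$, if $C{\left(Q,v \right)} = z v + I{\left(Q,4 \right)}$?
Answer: $1390$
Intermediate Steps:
$z = 1$ ($z = 1^{2} = 1$)
$I{\left(X,N \right)} = 9 + X$
$C{\left(Q,v \right)} = 9 + Q + v$ ($C{\left(Q,v \right)} = 1 v + \left(9 + Q\right) = v + \left(9 + Q\right) = 9 + Q + v$)
$64 C{\left(1,\left(-4\right) \left(-4\right) - 4 \right)} - 18 = 64 \left(9 + 1 - -12\right) - 18 = 64 \left(9 + 1 + \left(16 - 4\right)\right) - 18 = 64 \left(9 + 1 + 12\right) - 18 = 64 \cdot 22 - 18 = 1408 - 18 = 1390$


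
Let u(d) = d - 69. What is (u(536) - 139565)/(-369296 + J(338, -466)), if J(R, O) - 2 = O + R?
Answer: 69549/184711 ≈ 0.37653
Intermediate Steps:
J(R, O) = 2 + O + R (J(R, O) = 2 + (O + R) = 2 + O + R)
u(d) = -69 + d
(u(536) - 139565)/(-369296 + J(338, -466)) = ((-69 + 536) - 139565)/(-369296 + (2 - 466 + 338)) = (467 - 139565)/(-369296 - 126) = -139098/(-369422) = -139098*(-1/369422) = 69549/184711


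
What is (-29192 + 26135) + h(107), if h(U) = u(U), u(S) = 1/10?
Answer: -30569/10 ≈ -3056.9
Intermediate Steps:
u(S) = 1/10
h(U) = 1/10
(-29192 + 26135) + h(107) = (-29192 + 26135) + 1/10 = -3057 + 1/10 = -30569/10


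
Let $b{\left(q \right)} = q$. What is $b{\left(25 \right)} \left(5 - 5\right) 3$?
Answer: $0$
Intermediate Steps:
$b{\left(25 \right)} \left(5 - 5\right) 3 = 25 \left(5 - 5\right) 3 = 25 \cdot 0 \cdot 3 = 25 \cdot 0 = 0$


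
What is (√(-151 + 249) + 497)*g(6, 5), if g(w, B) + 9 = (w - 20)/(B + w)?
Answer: -56161/11 - 791*√2/11 ≈ -5207.2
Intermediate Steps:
g(w, B) = -9 + (-20 + w)/(B + w) (g(w, B) = -9 + (w - 20)/(B + w) = -9 + (-20 + w)/(B + w))
(√(-151 + 249) + 497)*g(6, 5) = (√(-151 + 249) + 497)*((-20 - 9*5 - 8*6)/(5 + 6)) = (√98 + 497)*((-20 - 45 - 48)/11) = (7*√2 + 497)*((1/11)*(-113)) = (497 + 7*√2)*(-113/11) = -56161/11 - 791*√2/11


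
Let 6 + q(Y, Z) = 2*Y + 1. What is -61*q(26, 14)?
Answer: -2867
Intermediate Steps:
q(Y, Z) = -5 + 2*Y (q(Y, Z) = -6 + (2*Y + 1) = -6 + (1 + 2*Y) = -5 + 2*Y)
-61*q(26, 14) = -61*(-5 + 2*26) = -61*(-5 + 52) = -61*47 = -2867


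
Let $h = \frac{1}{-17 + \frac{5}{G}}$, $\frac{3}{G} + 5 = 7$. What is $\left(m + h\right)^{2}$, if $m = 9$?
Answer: $\frac{133956}{1681} \approx 79.688$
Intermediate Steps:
$G = \frac{3}{2}$ ($G = \frac{3}{-5 + 7} = \frac{3}{2} \approx 1.5$)
$h = - \frac{3}{41}$ ($h = \frac{1}{-17 + \frac{5}{\frac{3}{2}}} = \frac{1}{-17 + 5 \cdot \frac{2}{3}} = \frac{1}{-17 + \frac{10}{3}} = \frac{1}{- \frac{41}{3}} = - \frac{3}{41} \approx -0.073171$)
$\left(m + h\right)^{2} = \left(9 - \frac{3}{41}\right)^{2} = \left(\frac{366}{41}\right)^{2} = \frac{133956}{1681}$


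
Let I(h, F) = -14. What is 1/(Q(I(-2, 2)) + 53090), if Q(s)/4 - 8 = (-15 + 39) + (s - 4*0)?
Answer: 1/53162 ≈ 1.8810e-5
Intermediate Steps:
Q(s) = 128 + 4*s (Q(s) = 32 + 4*((-15 + 39) + (s - 4*0)) = 32 + 4*(24 + (s + 0)) = 32 + 4*(24 + s) = 32 + (96 + 4*s) = 128 + 4*s)
1/(Q(I(-2, 2)) + 53090) = 1/((128 + 4*(-14)) + 53090) = 1/((128 - 56) + 53090) = 1/(72 + 53090) = 1/53162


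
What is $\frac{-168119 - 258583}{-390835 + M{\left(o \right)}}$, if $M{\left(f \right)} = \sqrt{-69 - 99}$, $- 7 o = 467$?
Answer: $\frac{166770076170}{152751997393} + \frac{853404 i \sqrt{42}}{152751997393} \approx 1.0918 + 3.6207 \cdot 10^{-5} i$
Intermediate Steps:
$o = - \frac{467}{7}$ ($o = \left(- \frac{1}{7}\right) 467 = - \frac{467}{7} \approx -66.714$)
$M{\left(f \right)} = 2 i \sqrt{42}$ ($M{\left(f \right)} = \sqrt{-69 - 99} = \sqrt{-168} = 2 i \sqrt{42}$)
$\frac{-168119 - 258583}{-390835 + M{\left(o \right)}} = \frac{-168119 - 258583}{-390835 + 2 i \sqrt{42}} = - \frac{426702}{-390835 + 2 i \sqrt{42}}$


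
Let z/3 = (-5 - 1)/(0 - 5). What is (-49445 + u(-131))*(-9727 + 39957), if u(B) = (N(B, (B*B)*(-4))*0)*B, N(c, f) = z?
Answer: -1494722350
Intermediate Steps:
z = 18/5 (z = 3*((-5 - 1)/(0 - 5)) = 3*(-6/(-5)) = 3*(-6*(-1/5)) = 3*(6/5) = 18/5 ≈ 3.6000)
N(c, f) = 18/5
u(B) = 0 (u(B) = ((18/5)*0)*B = 0*B = 0)
(-49445 + u(-131))*(-9727 + 39957) = (-49445 + 0)*(-9727 + 39957) = -49445*30230 = -1494722350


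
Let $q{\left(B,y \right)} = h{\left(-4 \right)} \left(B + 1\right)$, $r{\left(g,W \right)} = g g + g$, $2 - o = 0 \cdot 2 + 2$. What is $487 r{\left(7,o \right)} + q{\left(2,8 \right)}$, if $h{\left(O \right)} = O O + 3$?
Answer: $27329$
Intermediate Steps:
$o = 0$ ($o = 2 - \left(0 \cdot 2 + 2\right) = 2 - \left(0 + 2\right) = 2 - 2 = 0$)
$r{\left(g,W \right)} = g + g^{2}$ ($r{\left(g,W \right)} = g^{2} + g = g + g^{2}$)
$h{\left(O \right)} = 3 + O^{2}$ ($h{\left(O \right)} = O^{2} + 3 = 3 + O^{2}$)
$q{\left(B,y \right)} = 19 + 19 B$ ($q{\left(B,y \right)} = \left(3 + \left(-4\right)^{2}\right) \left(B + 1\right) = \left(3 + 16\right) \left(1 + B\right) = 19 \left(1 + B\right) = 19 + 19 B$)
$487 r{\left(7,o \right)} + q{\left(2,8 \right)} = 487 \cdot 7 \left(1 + 7\right) + \left(19 + 19 \cdot 2\right) = 487 \cdot 7 \cdot 8 + \left(19 + 38\right) = 487 \cdot 56 + 57 = 27272 + 57 = 27329$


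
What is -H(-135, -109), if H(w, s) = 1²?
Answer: -1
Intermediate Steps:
H(w, s) = 1
-H(-135, -109) = -1*1 = -1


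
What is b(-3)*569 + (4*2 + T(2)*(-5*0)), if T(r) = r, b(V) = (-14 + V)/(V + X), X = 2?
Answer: 9681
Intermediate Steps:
b(V) = (-14 + V)/(2 + V) (b(V) = (-14 + V)/(V + 2) = (-14 + V)/(2 + V))
b(-3)*569 + (4*2 + T(2)*(-5*0)) = ((-14 - 3)/(2 - 3))*569 + (4*2 + 2*(-5*0)) = (-17/(-1))*569 + (8 + 2*0) = -1*(-17)*569 + (8 + 0) = 17*569 + 8 = 9673 + 8 = 9681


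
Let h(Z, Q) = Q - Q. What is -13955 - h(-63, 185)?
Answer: -13955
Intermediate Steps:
h(Z, Q) = 0
-13955 - h(-63, 185) = -13955 - 1*0 = -13955 + 0 = -13955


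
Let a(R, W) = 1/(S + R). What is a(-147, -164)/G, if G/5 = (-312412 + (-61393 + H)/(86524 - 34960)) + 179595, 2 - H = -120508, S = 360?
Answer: -17188/2431223418205 ≈ -7.0697e-9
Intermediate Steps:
H = 120510 (H = 2 - 1*(-120508) = 2 + 120508 = 120510)
a(R, W) = 1/(360 + R)
G = -34242583355/51564 (G = 5*((-312412 + (-61393 + 120510)/(86524 - 34960)) + 179595) = 5*((-312412 + 59117/51564) + 179595) = 5*(-16109153251/51564 + 179595) = 5*(-6848516671/51564) = -34242583355/51564 ≈ -6.6408e+5)
a(-147, -164)/G = 1/((360 - 147)*(-34242583355/51564)) = -51564/34242583355/213 = (1/213)*(-51564/34242583355) = -17188/2431223418205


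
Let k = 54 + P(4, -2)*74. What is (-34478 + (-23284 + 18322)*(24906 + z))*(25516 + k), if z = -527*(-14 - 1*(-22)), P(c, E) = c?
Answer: -2656393141428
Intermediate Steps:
k = 350 (k = 54 + 4*74 = 54 + 296 = 350)
z = -4216 (z = -527*(-14 + 22) = -527*8 = -4216)
(-34478 + (-23284 + 18322)*(24906 + z))*(25516 + k) = (-34478 + (-23284 + 18322)*(24906 - 4216))*(25516 + 350) = (-34478 - 4962*20690)*25866 = (-34478 - 102663780)*25866 = -102698258*25866 = -2656393141428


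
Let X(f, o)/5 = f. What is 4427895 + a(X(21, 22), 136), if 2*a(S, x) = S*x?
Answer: 4435035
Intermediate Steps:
X(f, o) = 5*f
a(S, x) = S*x/2 (a(S, x) = (S*x)/2 = S*x/2)
4427895 + a(X(21, 22), 136) = 4427895 + (½)*(5*21)*136 = 4427895 + (½)*105*136 = 4427895 + 7140 = 4435035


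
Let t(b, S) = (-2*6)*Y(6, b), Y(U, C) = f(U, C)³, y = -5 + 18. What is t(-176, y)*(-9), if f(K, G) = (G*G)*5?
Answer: 401245130981376000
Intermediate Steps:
y = 13
f(K, G) = 5*G² (f(K, G) = G²*5 = 5*G²)
Y(U, C) = 125*C⁶ (Y(U, C) = (5*C²)³ = 125*C⁶)
t(b, S) = -1500*b⁶ (t(b, S) = (-2*6)*(125*b⁶) = -1500*b⁶)
t(-176, y)*(-9) = -1500*(-176)⁶*(-9) = -1500*29721861554176*(-9) = -44582792331264000*(-9) = 401245130981376000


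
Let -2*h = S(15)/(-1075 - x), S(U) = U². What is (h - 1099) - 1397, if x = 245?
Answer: -439281/176 ≈ -2495.9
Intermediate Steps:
h = 15/176 (h = -15²/(2*(-1075 - 1*245)) = -225/(2*(-1075 - 245)) = -225/(2*(-1320)) = -225*(-1)/(2*1320) = -½*(-15/88) = 15/176 ≈ 0.085227)
(h - 1099) - 1397 = (15/176 - 1099) - 1397 = -193409/176 - 1397 = -439281/176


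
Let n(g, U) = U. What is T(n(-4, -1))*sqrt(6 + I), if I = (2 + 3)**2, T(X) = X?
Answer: -sqrt(31) ≈ -5.5678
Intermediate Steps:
I = 25 (I = 5**2 = 25)
T(n(-4, -1))*sqrt(6 + I) = -sqrt(6 + 25) = -sqrt(31)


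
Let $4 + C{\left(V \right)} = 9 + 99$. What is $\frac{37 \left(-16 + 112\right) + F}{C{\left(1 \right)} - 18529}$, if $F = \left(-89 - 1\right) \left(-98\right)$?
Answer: $- \frac{12372}{18425} \approx -0.67148$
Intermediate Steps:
$F = 8820$ ($F = \left(-90\right) \left(-98\right) = 8820$)
$C{\left(V \right)} = 104$ ($C{\left(V \right)} = -4 + \left(9 + 99\right) = -4 + 108 = 104$)
$\frac{37 \left(-16 + 112\right) + F}{C{\left(1 \right)} - 18529} = \frac{37 \left(-16 + 112\right) + 8820}{104 - 18529} = \frac{37 \cdot 96 + 8820}{-18425} = \left(3552 + 8820\right) \left(- \frac{1}{18425}\right) = 12372 \left(- \frac{1}{18425}\right) = - \frac{12372}{18425}$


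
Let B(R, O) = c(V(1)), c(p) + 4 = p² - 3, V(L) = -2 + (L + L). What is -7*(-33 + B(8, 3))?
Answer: 280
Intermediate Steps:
V(L) = -2 + 2*L
c(p) = -7 + p² (c(p) = -4 + (p² - 3) = -4 + (-3 + p²) = -7 + p²)
B(R, O) = -7 (B(R, O) = -7 + (-2 + 2*1)² = -7 + (-2 + 2)² = -7 + 0² = -7 + 0 = -7)
-7*(-33 + B(8, 3)) = -7*(-33 - 7) = -7*(-40) = 280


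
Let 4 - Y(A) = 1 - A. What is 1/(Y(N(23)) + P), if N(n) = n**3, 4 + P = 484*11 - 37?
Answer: 1/17453 ≈ 5.7297e-5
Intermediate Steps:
P = 5283 (P = -4 + (484*11 - 37) = -4 + (5324 - 37) = -4 + 5287 = 5283)
Y(A) = 3 + A (Y(A) = 4 - (1 - A) = 4 + (-1 + A) = 3 + A)
1/(Y(N(23)) + P) = 1/((3 + 23**3) + 5283) = 1/((3 + 12167) + 5283) = 1/(12170 + 5283) = 1/17453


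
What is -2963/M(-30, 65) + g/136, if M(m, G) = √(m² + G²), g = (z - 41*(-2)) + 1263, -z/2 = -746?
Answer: 2837/136 - 2963*√205/1025 ≈ -20.529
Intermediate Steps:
z = 1492 (z = -2*(-746) = 1492)
g = 2837 (g = (1492 - 41*(-2)) + 1263 = (1492 + 82) + 1263 = 1574 + 1263 = 2837)
M(m, G) = √(G² + m²)
-2963/M(-30, 65) + g/136 = -2963/√(65² + (-30)²) + 2837/136 = -2963/√(4225 + 900) + 2837*(1/136) = -2963*√205/1025 + 2837/136 = 2837/136 - 2963*√205/1025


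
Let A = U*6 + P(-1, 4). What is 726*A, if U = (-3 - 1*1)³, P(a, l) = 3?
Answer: -276606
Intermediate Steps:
U = -64 (U = (-3 - 1)³ = (-4)³ = -64)
A = -381 (A = -64*6 + 3 = -384 + 3 = -381)
726*A = 726*(-381) = -276606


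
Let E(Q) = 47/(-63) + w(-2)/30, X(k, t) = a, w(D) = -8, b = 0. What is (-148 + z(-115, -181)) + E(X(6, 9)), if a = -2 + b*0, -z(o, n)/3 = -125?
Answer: 71186/315 ≈ 225.99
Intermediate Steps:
z(o, n) = 375 (z(o, n) = -3*(-125) = 375)
a = -2 (a = -2 + 0*0 = -2 + 0 = -2)
X(k, t) = -2
E(Q) = -319/315 (E(Q) = 47/(-63) - 8/30 = 47*(-1/63) - 8*1/30 = -47/63 - 4/15 = -319/315)
(-148 + z(-115, -181)) + E(X(6, 9)) = (-148 + 375) - 319/315 = 227 - 319/315 = 71186/315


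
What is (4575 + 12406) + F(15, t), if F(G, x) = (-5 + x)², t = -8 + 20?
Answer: 17030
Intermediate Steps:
t = 12
(4575 + 12406) + F(15, t) = (4575 + 12406) + (-5 + 12)² = 16981 + 7² = 16981 + 49 = 17030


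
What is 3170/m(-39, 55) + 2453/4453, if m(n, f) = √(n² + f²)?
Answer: 2453/4453 + 1585*√4546/2273 ≈ 47.567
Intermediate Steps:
m(n, f) = √(f² + n²)
3170/m(-39, 55) + 2453/4453 = 3170/(√(55² + (-39)²)) + 2453/4453 = 3170/(√(3025 + 1521)) + 2453*(1/4453) = 3170/(√4546) + 2453/4453 = 3170*(√4546/4546) + 2453/4453 = 1585*√4546/2273 + 2453/4453 = 2453/4453 + 1585*√4546/2273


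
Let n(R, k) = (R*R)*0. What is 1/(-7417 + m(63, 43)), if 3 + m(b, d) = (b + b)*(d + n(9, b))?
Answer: -1/2002 ≈ -0.00049950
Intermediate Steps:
n(R, k) = 0 (n(R, k) = R²*0 = 0)
m(b, d) = -3 + 2*b*d (m(b, d) = -3 + (b + b)*(d + 0) = -3 + (2*b)*d = -3 + 2*b*d)
1/(-7417 + m(63, 43)) = 1/(-7417 + (-3 + 2*63*43)) = 1/(-7417 + (-3 + 5418)) = 1/(-7417 + 5415) = 1/(-2002) = -1/2002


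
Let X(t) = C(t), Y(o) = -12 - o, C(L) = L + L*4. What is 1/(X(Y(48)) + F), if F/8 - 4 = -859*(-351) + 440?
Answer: 1/2415324 ≈ 4.1402e-7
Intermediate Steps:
C(L) = 5*L (C(L) = L + 4*L = 5*L)
X(t) = 5*t
F = 2415624 (F = 32 + 8*(-859*(-351) + 440) = 32 + 8*(301509 + 440) = 32 + 8*301949 = 32 + 2415592 = 2415624)
1/(X(Y(48)) + F) = 1/(5*(-12 - 1*48) + 2415624) = 1/(5*(-12 - 48) + 2415624) = 1/(5*(-60) + 2415624) = 1/(-300 + 2415624) = 1/2415324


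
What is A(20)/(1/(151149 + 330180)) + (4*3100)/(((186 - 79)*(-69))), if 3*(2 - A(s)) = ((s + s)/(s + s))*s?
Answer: -16583721766/7383 ≈ -2.2462e+6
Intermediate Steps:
A(s) = 2 - s/3 (A(s) = 2 - (s + s)/(s + s)*s/3 = 2 - (2*s)/((2*s))*s/3 = 2 - (2*s)*(1/(2*s))*s/3 = 2 - s/3)
A(20)/(1/(151149 + 330180)) + (4*3100)/(((186 - 79)*(-69))) = (2 - 1/3*20)/(1/(151149 + 330180)) + (4*3100)/(((186 - 79)*(-69))) = (2 - 20/3)/(1/481329) + 12400/((107*(-69))) = -14/(3*1/481329) + 12400/(-7383) = -14/3*481329 + 12400*(-1/7383) = -2246202 - 12400/7383 = -16583721766/7383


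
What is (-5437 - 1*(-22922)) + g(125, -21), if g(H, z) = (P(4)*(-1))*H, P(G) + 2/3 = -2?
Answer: 53455/3 ≈ 17818.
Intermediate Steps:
P(G) = -8/3 (P(G) = -⅔ - 2 = -8/3)
g(H, z) = 8*H/3 (g(H, z) = (-8/3*(-1))*H = 8*H/3)
(-5437 - 1*(-22922)) + g(125, -21) = (-5437 - 1*(-22922)) + (8/3)*125 = (-5437 + 22922) + 1000/3 = 17485 + 1000/3 = 53455/3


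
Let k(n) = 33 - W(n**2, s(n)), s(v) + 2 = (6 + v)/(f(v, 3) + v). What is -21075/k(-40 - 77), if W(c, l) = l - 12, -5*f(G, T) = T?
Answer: -1376900/3009 ≈ -457.59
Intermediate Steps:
f(G, T) = -T/5
s(v) = -2 + (6 + v)/(-3/5 + v) (s(v) = -2 + (6 + v)/(-1/5*3 + v) = -2 + (6 + v)/(-3/5 + v))
W(c, l) = -12 + l
k(n) = 45 - (36 - 5*n)/(-3 + 5*n) (k(n) = 33 - (-12 + (36 - 5*n)/(-3 + 5*n)) = 33 + (12 - (36 - 5*n)/(-3 + 5*n)) = 45 - (36 - 5*n)/(-3 + 5*n))
-21075/k(-40 - 77) = -21075*(-3 + 5*(-40 - 77))/(-171 + 230*(-40 - 77)) = -21075*(-3 + 5*(-117))/(-171 + 230*(-117)) = -21075*(-3 - 585)/(-171 - 26910) = -21075/(-27081/(-588)) = -21075/((-1/588*(-27081))) = -21075/9027/196 = -21075*196/9027 = -1376900/3009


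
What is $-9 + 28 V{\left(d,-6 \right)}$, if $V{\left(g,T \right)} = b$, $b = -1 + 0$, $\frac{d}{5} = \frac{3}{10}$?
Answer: $-37$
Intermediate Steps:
$d = \frac{3}{2}$ ($d = 5 \cdot \frac{3}{10} = \frac{3}{2} \approx 1.5$)
$b = -1$
$V{\left(g,T \right)} = -1$
$-9 + 28 V{\left(d,-6 \right)} = -9 + 28 \left(-1\right) = -9 - 28 = -37$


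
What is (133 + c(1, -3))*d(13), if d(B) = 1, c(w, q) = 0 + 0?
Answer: 133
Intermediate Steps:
c(w, q) = 0
(133 + c(1, -3))*d(13) = (133 + 0)*1 = 133*1 = 133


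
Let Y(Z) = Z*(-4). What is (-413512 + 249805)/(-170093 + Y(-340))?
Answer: 163707/168733 ≈ 0.97021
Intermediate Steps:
Y(Z) = -4*Z
(-413512 + 249805)/(-170093 + Y(-340)) = (-413512 + 249805)/(-170093 - 4*(-340)) = -163707/(-170093 + 1360) = -163707/(-168733) = -163707*(-1/168733) = 163707/168733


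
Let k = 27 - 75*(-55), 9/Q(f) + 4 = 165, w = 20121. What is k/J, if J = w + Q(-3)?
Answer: 111412/539915 ≈ 0.20635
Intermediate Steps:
Q(f) = 9/161 (Q(f) = 9/(-4 + 165) = 9/161)
J = 3239490/161 (J = 20121 + 9/161 = 3239490/161 ≈ 20121.)
k = 4152 (k = 27 + 4125 = 4152)
k/J = 4152/(3239490/161) = 4152*(161/3239490) = 111412/539915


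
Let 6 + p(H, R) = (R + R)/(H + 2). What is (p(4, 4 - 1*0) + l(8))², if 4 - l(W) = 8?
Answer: 676/9 ≈ 75.111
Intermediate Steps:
p(H, R) = -6 + 2*R/(2 + H) (p(H, R) = -6 + (R + R)/(H + 2) = -6 + (2*R)/(2 + H) = -6 + 2*R/(2 + H))
l(W) = -4 (l(W) = 4 - 1*8 = 4 - 8 = -4)
(p(4, 4 - 1*0) + l(8))² = (2*(-6 + (4 - 1*0) - 3*4)/(2 + 4) - 4)² = (2*(-6 + (4 + 0) - 12)/6 - 4)² = (2*(⅙)*(-6 + 4 - 12) - 4)² = (2*(⅙)*(-14) - 4)² = (-14/3 - 4)² = (-26/3)² = 676/9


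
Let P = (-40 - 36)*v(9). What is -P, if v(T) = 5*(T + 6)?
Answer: 5700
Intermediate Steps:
v(T) = 30 + 5*T (v(T) = 5*(6 + T) = 30 + 5*T)
P = -5700 (P = (-40 - 36)*(30 + 5*9) = -76*(30 + 45) = -76*75 = -5700)
-P = -1*(-5700) = 5700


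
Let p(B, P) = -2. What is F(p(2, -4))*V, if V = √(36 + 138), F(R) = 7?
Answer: 7*√174 ≈ 92.336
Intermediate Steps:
V = √174 ≈ 13.191
F(p(2, -4))*V = 7*√174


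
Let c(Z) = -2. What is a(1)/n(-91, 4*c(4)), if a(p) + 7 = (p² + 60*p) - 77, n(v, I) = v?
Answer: 23/91 ≈ 0.25275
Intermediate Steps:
a(p) = -84 + p² + 60*p (a(p) = -7 + ((p² + 60*p) - 77) = -7 + (-77 + p² + 60*p) = -84 + p² + 60*p)
a(1)/n(-91, 4*c(4)) = (-84 + 1² + 60*1)/(-91) = (-84 + 1 + 60)*(-1/91) = -23*(-1/91) = 23/91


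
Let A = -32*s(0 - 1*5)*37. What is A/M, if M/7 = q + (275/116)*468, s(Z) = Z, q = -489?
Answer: 85840/62979 ≈ 1.3630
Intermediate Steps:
A = 5920 (A = -32*(0 - 1*5)*37 = -32*(0 - 5)*37 = -32*(-5)*37 = 160*37 = 5920)
M = 125958/29 (M = 7*(-489 + (275/116)*468) = 7*(-489 + 32175/29) = 7*(17994/29) = 125958/29 ≈ 4343.4)
A/M = 5920/(125958/29) = 5920*(29/125958) = 85840/62979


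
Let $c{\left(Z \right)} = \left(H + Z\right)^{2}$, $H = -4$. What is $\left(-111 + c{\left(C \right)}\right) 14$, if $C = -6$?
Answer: $-154$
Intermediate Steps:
$c{\left(Z \right)} = \left(-4 + Z\right)^{2}$
$\left(-111 + c{\left(C \right)}\right) 14 = \left(-111 + \left(-4 - 6\right)^{2}\right) 14 = \left(-111 + \left(-10\right)^{2}\right) 14 = \left(-111 + 100\right) 14 = \left(-11\right) 14 = -154$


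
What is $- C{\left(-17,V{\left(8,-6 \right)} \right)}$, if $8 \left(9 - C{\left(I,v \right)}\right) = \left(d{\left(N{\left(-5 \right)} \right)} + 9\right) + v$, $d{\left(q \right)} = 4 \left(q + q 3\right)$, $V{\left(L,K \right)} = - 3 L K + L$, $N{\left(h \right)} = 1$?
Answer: $\frac{105}{8} \approx 13.125$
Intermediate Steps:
$V{\left(L,K \right)} = L - 3 K L$ ($V{\left(L,K \right)} = - 3 K L + L = L - 3 K L$)
$d{\left(q \right)} = 16 q$ ($d{\left(q \right)} = 4 \left(q + 3 q\right) = 4 \cdot 4 q = 16 q$)
$C{\left(I,v \right)} = \frac{47}{8} - \frac{v}{8}$ ($C{\left(I,v \right)} = 9 - \frac{\left(16 \cdot 1 + 9\right) + v}{8} = 9 - \frac{\left(16 + 9\right) + v}{8} = 9 - \frac{25 + v}{8} = 9 - \left(\frac{25}{8} + \frac{v}{8}\right) = \frac{47}{8} - \frac{v}{8}$)
$- C{\left(-17,V{\left(8,-6 \right)} \right)} = - (\frac{47}{8} - \frac{8 \left(1 - -18\right)}{8}) = - (\frac{47}{8} - \frac{8 \left(1 + 18\right)}{8}) = - (\frac{47}{8} - \frac{8 \cdot 19}{8}) = - (\frac{47}{8} - 19) = \left(-1\right) \left(- \frac{105}{8}\right) = \frac{105}{8}$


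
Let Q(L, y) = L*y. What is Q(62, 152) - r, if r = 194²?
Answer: -28212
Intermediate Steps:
r = 37636
Q(62, 152) - r = 62*152 - 1*37636 = 9424 - 37636 = -28212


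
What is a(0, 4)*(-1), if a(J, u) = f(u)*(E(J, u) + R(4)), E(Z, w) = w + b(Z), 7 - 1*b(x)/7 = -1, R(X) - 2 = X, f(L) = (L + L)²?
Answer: -4224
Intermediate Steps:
f(L) = 4*L² (f(L) = (2*L)² = 4*L²)
R(X) = 2 + X
b(x) = 56 (b(x) = 49 - 7*(-1) = 49 + 7 = 56)
E(Z, w) = 56 + w (E(Z, w) = w + 56 = 56 + w)
a(J, u) = 4*u²*(62 + u) (a(J, u) = (4*u²)*((56 + u) + (2 + 4)) = (4*u²)*((56 + u) + 6) = (4*u²)*(62 + u) = 4*u²*(62 + u))
a(0, 4)*(-1) = (4*4²*(62 + 4))*(-1) = (4*16*66)*(-1) = 4224*(-1) = -4224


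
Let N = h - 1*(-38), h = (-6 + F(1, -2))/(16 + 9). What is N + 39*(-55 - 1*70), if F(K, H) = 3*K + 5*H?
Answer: -120938/25 ≈ -4837.5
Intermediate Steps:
h = -13/25 (h = (-6 + (3*1 + 5*(-2)))/(16 + 9) = (-6 + (3 - 10))/25 = (-6 - 7)*(1/25) = -13*1/25 = -13/25 ≈ -0.52000)
N = 937/25 (N = -13/25 - 1*(-38) = -13/25 + 38 = 937/25 ≈ 37.480)
N + 39*(-55 - 1*70) = 937/25 + 39*(-55 - 1*70) = 937/25 + 39*(-55 - 70) = 937/25 + 39*(-125) = 937/25 - 4875 = -120938/25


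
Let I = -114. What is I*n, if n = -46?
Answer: 5244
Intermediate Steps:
I*n = -114*(-46) = 5244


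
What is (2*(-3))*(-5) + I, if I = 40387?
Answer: 40417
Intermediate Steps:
(2*(-3))*(-5) + I = (2*(-3))*(-5) + 40387 = -6*(-5) + 40387 = 30 + 40387 = 40417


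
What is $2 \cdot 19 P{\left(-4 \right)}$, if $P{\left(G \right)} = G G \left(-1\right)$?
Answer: $-608$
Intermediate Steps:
$P{\left(G \right)} = - G^{2}$ ($P{\left(G \right)} = G^{2} \left(-1\right) = - G^{2}$)
$2 \cdot 19 P{\left(-4 \right)} = 2 \cdot 19 \left(- \left(-4\right)^{2}\right) = 38 \left(\left(-1\right) 16\right) = 38 \left(-16\right) = -608$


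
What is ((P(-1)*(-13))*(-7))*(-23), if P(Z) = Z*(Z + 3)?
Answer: 4186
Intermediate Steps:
P(Z) = Z*(3 + Z)
((P(-1)*(-13))*(-7))*(-23) = ((-(3 - 1)*(-13))*(-7))*(-23) = ((-1*2*(-13))*(-7))*(-23) = (-2*(-13)*(-7))*(-23) = (26*(-7))*(-23) = -182*(-23) = 4186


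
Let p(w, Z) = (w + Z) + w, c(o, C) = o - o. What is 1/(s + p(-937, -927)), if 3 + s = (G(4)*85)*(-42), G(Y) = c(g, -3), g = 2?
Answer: -1/2804 ≈ -0.00035663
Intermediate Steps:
c(o, C) = 0
G(Y) = 0
p(w, Z) = Z + 2*w (p(w, Z) = (Z + w) + w = Z + 2*w)
s = -3 (s = -3 + (0*85)*(-42) = -3 + 0*(-42) = -3 + 0 = -3)
1/(s + p(-937, -927)) = 1/(-3 + (-927 + 2*(-937))) = 1/(-3 + (-927 - 1874)) = 1/(-3 - 2801) = 1/(-2804) = -1/2804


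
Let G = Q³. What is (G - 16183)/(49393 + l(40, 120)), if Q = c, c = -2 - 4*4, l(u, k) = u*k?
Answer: -22015/54193 ≈ -0.40623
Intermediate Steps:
l(u, k) = k*u
c = -18 (c = -2 - 16 = -18)
Q = -18
G = -5832 (G = (-18)³ = -5832)
(G - 16183)/(49393 + l(40, 120)) = (-5832 - 16183)/(49393 + 120*40) = -22015/(49393 + 4800) = -22015/54193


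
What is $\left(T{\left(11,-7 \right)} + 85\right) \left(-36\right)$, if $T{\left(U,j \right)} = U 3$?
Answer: $-4248$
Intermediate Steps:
$T{\left(U,j \right)} = 3 U$
$\left(T{\left(11,-7 \right)} + 85\right) \left(-36\right) = \left(3 \cdot 11 + 85\right) \left(-36\right) = \left(33 + 85\right) \left(-36\right) = 118 \left(-36\right) = -4248$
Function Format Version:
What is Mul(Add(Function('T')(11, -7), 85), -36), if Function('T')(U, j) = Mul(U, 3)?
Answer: -4248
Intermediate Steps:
Function('T')(U, j) = Mul(3, U)
Mul(Add(Function('T')(11, -7), 85), -36) = Mul(Add(Mul(3, 11), 85), -36) = Mul(Add(33, 85), -36) = Mul(118, -36) = -4248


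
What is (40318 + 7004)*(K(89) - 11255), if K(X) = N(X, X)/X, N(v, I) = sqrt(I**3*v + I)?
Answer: -532609110 + 141966*sqrt(6971370)/89 ≈ -5.2840e+8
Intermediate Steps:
N(v, I) = sqrt(I + v*I**3) (N(v, I) = sqrt(v*I**3 + I) = sqrt(I + v*I**3))
K(X) = sqrt(X + X**4)/X (K(X) = sqrt(X + X*X**3)/X = sqrt(X + X**4)/X)
(40318 + 7004)*(K(89) - 11255) = (40318 + 7004)*(sqrt(89 + 89**4)/89 - 11255) = 47322*(sqrt(89 + 62742241)/89 - 11255) = 47322*(sqrt(62742330)/89 - 11255) = 47322*((3*sqrt(6971370))/89 - 11255) = 47322*(3*sqrt(6971370)/89 - 11255) = 47322*(-11255 + 3*sqrt(6971370)/89) = -532609110 + 141966*sqrt(6971370)/89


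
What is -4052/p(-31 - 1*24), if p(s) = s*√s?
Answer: -4052*I*√55/3025 ≈ -9.934*I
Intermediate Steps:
p(s) = s^(3/2)
-4052/p(-31 - 1*24) = -4052/(-31 - 1*24)^(3/2) = -4052/(-31 - 24)^(3/2) = -4052*I*√55/3025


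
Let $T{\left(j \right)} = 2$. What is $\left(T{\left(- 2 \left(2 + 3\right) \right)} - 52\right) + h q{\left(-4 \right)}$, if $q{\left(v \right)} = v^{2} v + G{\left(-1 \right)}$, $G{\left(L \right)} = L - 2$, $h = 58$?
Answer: $-3936$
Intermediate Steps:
$G{\left(L \right)} = -2 + L$
$q{\left(v \right)} = -3 + v^{3}$ ($q{\left(v \right)} = v^{2} v - 3 = v^{3} - 3 = -3 + v^{3}$)
$\left(T{\left(- 2 \left(2 + 3\right) \right)} - 52\right) + h q{\left(-4 \right)} = \left(2 - 52\right) + 58 \left(-3 + \left(-4\right)^{3}\right) = \left(2 - 52\right) + 58 \left(-3 - 64\right) = -50 + 58 \left(-67\right) = -50 - 3886 = -3936$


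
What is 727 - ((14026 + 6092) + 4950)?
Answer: -24341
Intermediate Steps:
727 - ((14026 + 6092) + 4950) = 727 - (20118 + 4950) = 727 - 1*25068 = 727 - 25068 = -24341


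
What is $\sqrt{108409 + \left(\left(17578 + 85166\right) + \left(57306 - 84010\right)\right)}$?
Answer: $\sqrt{184449} \approx 429.48$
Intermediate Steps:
$\sqrt{108409 + \left(\left(17578 + 85166\right) + \left(57306 - 84010\right)\right)} = \sqrt{108409 + \left(102744 + \left(57306 - 84010\right)\right)} = \sqrt{108409 + \left(102744 - 26704\right)} = \sqrt{108409 + 76040} = \sqrt{184449}$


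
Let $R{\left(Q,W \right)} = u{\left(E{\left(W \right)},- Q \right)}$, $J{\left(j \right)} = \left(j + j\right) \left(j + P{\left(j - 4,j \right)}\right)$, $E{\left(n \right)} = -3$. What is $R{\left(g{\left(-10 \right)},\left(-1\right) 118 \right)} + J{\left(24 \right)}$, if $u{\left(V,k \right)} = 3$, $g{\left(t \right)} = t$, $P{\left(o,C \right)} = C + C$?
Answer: $3459$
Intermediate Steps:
$P{\left(o,C \right)} = 2 C$
$J{\left(j \right)} = 6 j^{2}$ ($J{\left(j \right)} = \left(j + j\right) \left(j + 2 j\right) = 2 j 3 j = 6 j^{2}$)
$R{\left(Q,W \right)} = 3$
$R{\left(g{\left(-10 \right)},\left(-1\right) 118 \right)} + J{\left(24 \right)} = 3 + 6 \cdot 24^{2} = 3 + 6 \cdot 576 = 3 + 3456 = 3459$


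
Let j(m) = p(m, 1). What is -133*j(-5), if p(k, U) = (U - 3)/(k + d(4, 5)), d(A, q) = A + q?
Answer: 133/2 ≈ 66.500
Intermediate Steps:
p(k, U) = (-3 + U)/(9 + k) (p(k, U) = (U - 3)/(k + (4 + 5)) = (-3 + U)/(k + 9) = (-3 + U)/(9 + k))
j(m) = -2/(9 + m) (j(m) = (-3 + 1)/(9 + m) = -2/(9 + m))
-133*j(-5) = -(-266)/(9 - 5) = -(-266)/4 = -133*(-1/2) = 133/2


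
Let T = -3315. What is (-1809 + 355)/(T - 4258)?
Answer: 1454/7573 ≈ 0.19200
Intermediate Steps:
(-1809 + 355)/(T - 4258) = (-1809 + 355)/(-3315 - 4258) = -1454/(-7573) = -1454*(-1/7573) = 1454/7573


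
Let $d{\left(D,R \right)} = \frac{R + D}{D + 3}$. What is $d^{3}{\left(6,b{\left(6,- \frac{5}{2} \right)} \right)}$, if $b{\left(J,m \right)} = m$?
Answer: $\frac{343}{5832} \approx 0.058813$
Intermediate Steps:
$d{\left(D,R \right)} = \frac{D + R}{3 + D}$
$d^{3}{\left(6,b{\left(6,- \frac{5}{2} \right)} \right)} = \left(\frac{6 - \frac{5}{2}}{3 + 6}\right)^{3} = \left(\frac{6 - \frac{5}{2}}{9}\right)^{3} = \left(\frac{1}{9} \cdot \frac{7}{2}\right)^{3} = \left(\frac{7}{18}\right)^{3} = \frac{343}{5832}$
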